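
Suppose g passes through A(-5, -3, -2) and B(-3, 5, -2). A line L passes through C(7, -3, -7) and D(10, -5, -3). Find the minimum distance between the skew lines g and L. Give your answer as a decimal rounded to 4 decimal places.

A direction vector for g is B − A = (2, 8, 0).
A direction vector for L is D − C = (3, -2, 4).
Common perpendicular direction n = (2, 8, 0) × (3, -2, 4) = (32, -8, -28).
With w = (7, -3, -7) − (-5, -3, -2) = (12, 0, -5), w · n = 524.
Distance = |w · n| / |n| = |524| / √1872 ≈ 12.1110.

12.1110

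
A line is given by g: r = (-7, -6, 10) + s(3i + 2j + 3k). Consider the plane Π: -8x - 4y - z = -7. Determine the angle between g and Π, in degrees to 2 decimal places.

sin θ = |n·v| / (|n||v|) = |-35| / (√81 · √22) = 0.82911.
θ ≈ 56.01°.

56.01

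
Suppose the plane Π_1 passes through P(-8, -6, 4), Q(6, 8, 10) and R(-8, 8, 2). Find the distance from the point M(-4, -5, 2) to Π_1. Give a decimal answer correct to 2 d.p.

3.57

PQ = (14, 14, 6), PR = (0, 14, -2); a normal to Π_1 is PQ × PR = (-112, 28, 196).
Using P: Π_1 has equation -112x + 28y + 196z = 1512.
n·M − d = (-112)·(-4) + (28)·(-5) + (196)·(2) − 1512 = -812; |n| = √51744.
Distance = |-812| / √51744 = 812/√51744 ≈ 3.57.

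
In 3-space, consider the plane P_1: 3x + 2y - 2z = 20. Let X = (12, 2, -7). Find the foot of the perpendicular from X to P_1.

Foot = X − λn with λ = (n·X − d)/|n|² = (54 − 20)/17 = 2.
Foot = (12, 2, -7) − 2·(3, 2, -2) = (6, -2, -3).

(6, -2, -3)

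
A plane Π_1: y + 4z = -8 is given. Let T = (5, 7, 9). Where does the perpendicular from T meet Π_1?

(5, 4, -3)

Foot = T − λn with λ = (n·T − d)/|n|² = (43 − (-8))/17 = 3.
Foot = (5, 7, 9) − 3·(0, 1, 4) = (5, 4, -3).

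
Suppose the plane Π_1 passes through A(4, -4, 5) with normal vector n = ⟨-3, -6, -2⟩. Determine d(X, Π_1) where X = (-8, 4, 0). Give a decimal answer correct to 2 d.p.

Π_1: n·r = n·A gives -3x - 6y - 2z = 2.
n·X − d = (-3)·(-8) + (-6)·(4) + (-2)·(0) − 2 = -2; |n| = √49.
Distance = |-2| / √49 = 2/√49 ≈ 0.29.

0.29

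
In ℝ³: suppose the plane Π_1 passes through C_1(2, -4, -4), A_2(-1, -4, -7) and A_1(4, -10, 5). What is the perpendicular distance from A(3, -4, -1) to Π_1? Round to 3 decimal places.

1.091

C_1A_2 = (-3, 0, -3), C_1A_1 = (2, -6, 9); a normal to Π_1 is C_1A_2 × C_1A_1 = (-18, 21, 18).
Using C_1: Π_1 has equation -18x + 21y + 18z = -192.
n·A − d = (-18)·(3) + (21)·(-4) + (18)·(-1) − (-192) = 36; |n| = √1089.
Distance = |36| / √1089 = 36/√1089 ≈ 1.091.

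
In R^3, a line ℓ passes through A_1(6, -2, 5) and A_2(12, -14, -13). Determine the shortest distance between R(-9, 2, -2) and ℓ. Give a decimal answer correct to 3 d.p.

17.021

A direction vector for ℓ is A_2 − A_1 = (6, -12, -18).
Taking (6, -2, 5) on ℓ with direction v = (6, -12, -18): w = R − (6, -2, 5) = (-15, 4, -7), and w × v = (-156, -312, 156).
Distance = |w × v| / |v| = √146016 / √504 ≈ 17.021.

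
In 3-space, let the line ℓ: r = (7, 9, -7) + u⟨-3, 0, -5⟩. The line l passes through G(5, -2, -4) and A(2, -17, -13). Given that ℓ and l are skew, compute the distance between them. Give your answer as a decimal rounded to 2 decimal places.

A direction vector for l is A − G = (-3, -15, -9).
Common perpendicular direction n = (-3, 0, -5) × (-3, -15, -9) = (-75, -12, 45).
With w = (5, -2, -4) − (7, 9, -7) = (-2, -11, 3), w · n = 417.
Distance = |w · n| / |n| = |417| / √7794 ≈ 4.72.

4.72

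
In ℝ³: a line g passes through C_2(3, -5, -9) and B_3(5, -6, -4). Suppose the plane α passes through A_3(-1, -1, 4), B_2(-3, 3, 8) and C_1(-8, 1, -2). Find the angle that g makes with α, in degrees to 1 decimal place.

18.0

A direction vector for g is B_3 − C_2 = (2, -1, 5).
A_3B_2 = (-2, 4, 4), A_3C_1 = (-7, 2, -6); a normal to α is A_3B_2 × A_3C_1 = (-32, -40, 24).
Using A_3: α has equation -32x - 40y + 24z = 168.
sin θ = |n·v| / (|n||v|) = |96| / (√3200 · √30) = 0.30984.
θ ≈ 18.0°.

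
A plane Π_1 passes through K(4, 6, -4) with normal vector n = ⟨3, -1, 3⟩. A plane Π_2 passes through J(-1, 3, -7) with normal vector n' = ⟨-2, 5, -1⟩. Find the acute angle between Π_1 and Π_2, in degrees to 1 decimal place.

Π_1: n·r = n·K gives 3x - y + 3z = -6.
Π_2: n'·r = n'·J gives -2x + 5y - z = 24.
cos θ = |n₁·n₂| / (|n₁||n₂|) = |-14| / (√19 · √30).
θ = arccos(0.58640) ≈ 54.1°.

54.1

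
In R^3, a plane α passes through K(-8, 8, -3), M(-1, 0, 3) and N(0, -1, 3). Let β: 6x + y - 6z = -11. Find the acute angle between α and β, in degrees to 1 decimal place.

KM = (7, -8, 6), KN = (8, -9, 6); a normal to α is KM × KN = (6, 6, 1).
Using K: α has equation 6x + 6y + z = -3.
cos θ = |n₁·n₂| / (|n₁||n₂|) = |36| / (√73 · √73).
θ = arccos(0.49315) ≈ 60.5°.

60.5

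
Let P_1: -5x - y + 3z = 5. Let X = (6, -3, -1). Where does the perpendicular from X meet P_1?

(1, -4, 2)

Foot = X − λn with λ = (n·X − d)/|n|² = (-30 − 5)/35 = -1.
Foot = (6, -3, -1) − (-1)·(-5, -1, 3) = (1, -4, 2).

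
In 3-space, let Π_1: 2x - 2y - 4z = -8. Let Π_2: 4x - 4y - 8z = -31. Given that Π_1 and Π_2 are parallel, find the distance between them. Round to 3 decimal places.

1.531

Rescale Π_2 by 1/2: 2x - 2y - 4z = -31/2. Then distance = |-8 − (-31/2)| / √24 ≈ 1.531.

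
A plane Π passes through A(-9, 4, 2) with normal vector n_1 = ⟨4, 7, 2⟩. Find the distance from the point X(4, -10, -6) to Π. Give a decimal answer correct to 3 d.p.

Π: n_1·r = n_1·A gives 4x + 7y + 2z = -4.
n·X − d = (4)·(4) + (7)·(-10) + (2)·(-6) − (-4) = -62; |n| = √69.
Distance = |-62| / √69 = 62/√69 ≈ 7.464.

7.464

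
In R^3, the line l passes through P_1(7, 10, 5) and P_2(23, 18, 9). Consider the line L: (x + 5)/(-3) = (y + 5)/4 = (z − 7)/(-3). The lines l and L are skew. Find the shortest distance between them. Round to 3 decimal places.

1.125

A direction vector for l is P_2 − P_1 = (16, 8, 4).
L has direction (-3, 4, -3) through (-5, -5, 7).
Common perpendicular direction n = (16, 8, 4) × (-3, 4, -3) = (-40, 36, 88).
With w = (-5, -5, 7) − (7, 10, 5) = (-12, -15, 2), w · n = 116.
Distance = |w · n| / |n| = |116| / √10640 ≈ 1.125.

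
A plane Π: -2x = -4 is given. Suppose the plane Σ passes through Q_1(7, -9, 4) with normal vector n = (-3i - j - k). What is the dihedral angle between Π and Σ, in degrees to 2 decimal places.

25.24

Σ: n·r = n·Q_1 gives -3x - y - z = -16.
cos θ = |n₁·n₂| / (|n₁||n₂|) = |6| / (√4 · √11).
θ = arccos(0.90453) ≈ 25.24°.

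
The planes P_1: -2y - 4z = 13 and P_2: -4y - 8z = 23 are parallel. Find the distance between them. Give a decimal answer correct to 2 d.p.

0.34

Rescale P_2 by 1/2: -2y - 4z = 23/2. Then distance = |13 − (23/2)| / √20 ≈ 0.34.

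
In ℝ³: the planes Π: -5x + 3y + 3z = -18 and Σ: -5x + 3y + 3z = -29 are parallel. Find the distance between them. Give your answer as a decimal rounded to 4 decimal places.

1.6775

Same normal n = (-5, 3, 3) with |n| = √43; distance = |-18 − (-29)| / |n| = 11/√43 ≈ 1.6775.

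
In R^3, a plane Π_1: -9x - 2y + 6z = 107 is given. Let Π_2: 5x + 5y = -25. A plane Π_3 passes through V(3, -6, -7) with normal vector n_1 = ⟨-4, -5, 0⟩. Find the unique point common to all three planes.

(-7, 2, 8)

Π_3: n_1·r = n_1·V gives -4x - 5y = 18.
Solving the 3×3 linear system -9x - 2y + 6z = 107, 5x + 5y = -25, -4x - 5y = 18 (e.g. by elimination or Cramer's rule, determinant = -30) gives (-7, 2, 8).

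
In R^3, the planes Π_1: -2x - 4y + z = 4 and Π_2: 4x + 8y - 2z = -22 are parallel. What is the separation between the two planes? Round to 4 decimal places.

Rescale Π_2 by 1/(-2): -2x - 4y + z = 11. Then distance = |4 − 11| / √21 ≈ 1.5275.

1.5275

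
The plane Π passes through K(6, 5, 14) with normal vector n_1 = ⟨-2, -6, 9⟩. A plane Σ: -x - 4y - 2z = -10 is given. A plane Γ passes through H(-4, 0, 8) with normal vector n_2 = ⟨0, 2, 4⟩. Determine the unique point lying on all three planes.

(-6, 0, 8)

Π: n_1·r = n_1·K gives -2x - 6y + 9z = 84.
Γ: n_2·r = n_2·H gives 2y + 4z = 32.
Solving the 3×3 linear system -2x - 6y + 9z = 84, -x - 4y - 2z = -10, 2y + 4z = 32 (e.g. by elimination or Cramer's rule, determinant = -18) gives (-6, 0, 8).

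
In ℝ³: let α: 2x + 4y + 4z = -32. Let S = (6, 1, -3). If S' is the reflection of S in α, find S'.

(2, -7, -11)

λ = (n·S − d)/|n|² = (4 − (-32))/36 = 1.
Reflection = S − 2λn = (6, 1, -3) − 2·(2, 4, 4) = (2, -7, -11).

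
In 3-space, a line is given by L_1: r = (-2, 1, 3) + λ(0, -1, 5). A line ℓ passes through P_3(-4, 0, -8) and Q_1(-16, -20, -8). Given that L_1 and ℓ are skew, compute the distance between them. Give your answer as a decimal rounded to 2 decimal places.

A direction vector for ℓ is Q_1 − P_3 = (-12, -20, 0).
Common perpendicular direction n = (0, -1, 5) × (-12, -20, 0) = (100, -60, -12).
With w = (-4, 0, -8) − (-2, 1, 3) = (-2, -1, -11), w · n = -8.
Distance = |w · n| / |n| = |-8| / √13744 ≈ 0.07.

0.07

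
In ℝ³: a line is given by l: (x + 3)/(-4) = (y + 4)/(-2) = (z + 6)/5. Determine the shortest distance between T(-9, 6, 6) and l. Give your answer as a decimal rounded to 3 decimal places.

13.747

l has direction (-4, -2, 5) through (-3, -4, -6).
Taking (-3, -4, -6) on l with direction v = (-4, -2, 5): w = T − (-3, -4, -6) = (-6, 10, 12), and w × v = (74, -18, 52).
Distance = |w × v| / |v| = √8504 / √45 ≈ 13.747.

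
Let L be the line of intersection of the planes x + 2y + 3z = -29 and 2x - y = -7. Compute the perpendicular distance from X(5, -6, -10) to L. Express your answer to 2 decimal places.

10.51

Direction of L: (1, 2, 3) × (2, -1, 0) = (3, 6, -5).
A point on L: solving the two plane equations with x = -8 gives (-8, -9, -1).
Taking (-8, -9, -1) on L with direction v = (3, 6, -5): w = X − (-8, -9, -1) = (13, 3, -9), and w × v = (39, 38, 69).
Distance = |w × v| / |v| = √7726 / √70 ≈ 10.51.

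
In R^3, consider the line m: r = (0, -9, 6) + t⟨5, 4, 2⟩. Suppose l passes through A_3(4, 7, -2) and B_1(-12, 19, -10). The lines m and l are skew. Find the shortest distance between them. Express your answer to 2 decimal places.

A direction vector for l is B_1 − A_3 = (-16, 12, -8).
Common perpendicular direction n = (5, 4, 2) × (-16, 12, -8) = (-56, 8, 124).
With w = (4, 7, -2) − (0, -9, 6) = (4, 16, -8), w · n = -1088.
Distance = |w · n| / |n| = |-1088| / √18576 ≈ 7.98.

7.98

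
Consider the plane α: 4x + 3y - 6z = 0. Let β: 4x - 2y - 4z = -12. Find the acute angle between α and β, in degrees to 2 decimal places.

43.49

cos θ = |n₁·n₂| / (|n₁||n₂|) = |34| / (√61 · √36).
θ = arccos(0.72554) ≈ 43.49°.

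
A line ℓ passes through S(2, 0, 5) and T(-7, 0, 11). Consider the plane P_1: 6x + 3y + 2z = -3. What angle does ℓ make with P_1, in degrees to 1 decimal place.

33.7

A direction vector for ℓ is T − S = (-9, 0, 6).
sin θ = |n·v| / (|n||v|) = |-42| / (√49 · √117) = 0.55470.
θ ≈ 33.7°.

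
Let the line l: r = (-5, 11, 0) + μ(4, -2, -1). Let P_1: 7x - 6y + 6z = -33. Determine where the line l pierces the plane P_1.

Substitute r = (-5, 11, 0) + t(4, -2, -1) into the plane: -101 + 34t = -33, so t = 2.
Intersection: (-5, 11, 0) + 2·(4, -2, -1) = (3, 7, -2).

(3, 7, -2)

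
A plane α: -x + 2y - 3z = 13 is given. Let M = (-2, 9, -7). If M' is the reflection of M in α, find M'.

λ = (n·M − d)/|n|² = (41 − 13)/14 = 2.
Reflection = M − 2λn = (-2, 9, -7) − 4·(-1, 2, -3) = (2, 1, 5).

(2, 1, 5)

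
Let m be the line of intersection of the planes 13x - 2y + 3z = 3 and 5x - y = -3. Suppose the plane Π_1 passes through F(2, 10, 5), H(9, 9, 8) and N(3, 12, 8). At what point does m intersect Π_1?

(1, 8, 2)

Direction of m: (13, -2, 3) × (5, -1, 0) = (3, 15, -3).
A point on m: solving the two plane equations with x = 5 gives (5, 28, -2).
FH = (7, -1, 3), FN = (1, 2, 3); a normal to Π_1 is FH × FN = (-9, -18, 15).
Using F: Π_1 has equation -9x - 18y + 15z = -123.
Substitute r = (5, 28, -2) + t(3, 15, -3) into the plane: -579 + (-342)t = -123, so t = -4/3.
Intersection: (5, 28, -2) + (-4/3)·(3, 15, -3) = (1, 8, 2).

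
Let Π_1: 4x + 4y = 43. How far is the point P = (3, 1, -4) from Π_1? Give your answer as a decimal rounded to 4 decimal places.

n·P − d = (4)·(3) + (4)·(1) + (0)·(-4) − 43 = -27; |n| = √32.
Distance = |-27| / √32 = 27/√32 ≈ 4.7730.

4.7730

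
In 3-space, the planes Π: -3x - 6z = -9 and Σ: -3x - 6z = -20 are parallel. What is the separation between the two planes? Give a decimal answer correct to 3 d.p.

Same normal n = (-3, 0, -6) with |n| = √45; distance = |-9 − (-20)| / |n| = 11/√45 ≈ 1.640.

1.640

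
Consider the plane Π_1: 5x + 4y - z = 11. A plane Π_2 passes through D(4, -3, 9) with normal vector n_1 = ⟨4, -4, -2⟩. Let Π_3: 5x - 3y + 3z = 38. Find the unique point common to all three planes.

Π_2: n_1·r = n_1·D gives 4x - 4y - 2z = 10.
Solving the 3×3 linear system 5x + 4y - z = 11, 4x - 4y - 2z = 10, 5x - 3y + 3z = 38 (e.g. by elimination or Cramer's rule, determinant = -186) gives (4, -1, 5).

(4, -1, 5)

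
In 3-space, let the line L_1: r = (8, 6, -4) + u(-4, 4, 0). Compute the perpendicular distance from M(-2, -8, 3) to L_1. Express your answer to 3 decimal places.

18.358

Taking (8, 6, -4) on L_1 with direction v = (-4, 4, 0): w = M − (8, 6, -4) = (-10, -14, 7), and w × v = (-28, -28, -96).
Distance = |w × v| / |v| = √10784 / √32 ≈ 18.358.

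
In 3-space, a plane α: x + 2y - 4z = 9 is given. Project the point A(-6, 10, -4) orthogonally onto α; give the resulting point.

Foot = A − λn with λ = (n·A − d)/|n|² = (30 − 9)/21 = 1.
Foot = (-6, 10, -4) − 1·(1, 2, -4) = (-7, 8, 0).

(-7, 8, 0)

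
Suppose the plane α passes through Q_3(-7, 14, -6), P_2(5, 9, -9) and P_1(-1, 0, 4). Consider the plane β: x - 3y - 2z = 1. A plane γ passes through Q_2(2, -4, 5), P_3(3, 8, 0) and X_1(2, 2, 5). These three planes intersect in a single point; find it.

Q_3P_2 = (12, -5, -3), Q_3P_1 = (6, -14, 10); a normal to α is Q_3P_2 × Q_3P_1 = (-92, -138, -138).
Using Q_3: α has equation -92x - 138y - 138z = -460.
Q_2P_3 = (1, 12, -5), Q_2X_1 = (0, 6, 0); a normal to γ is Q_2P_3 × Q_2X_1 = (30, 0, 6).
Using Q_2: γ has equation 30x + 6z = 90.
Solving the 3×3 linear system -92x - 138y - 138z = -460, x - 3y - 2z = 1, 30x + 6z = 90 (e.g. by elimination or Cramer's rule, determinant = -1656) gives (2, -3, 5).

(2, -3, 5)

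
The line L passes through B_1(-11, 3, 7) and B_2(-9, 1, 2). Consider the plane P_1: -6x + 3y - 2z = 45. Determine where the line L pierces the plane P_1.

A direction vector for L is B_2 − B_1 = (2, -2, -5).
Substitute r = (-11, 3, 7) + t(2, -2, -5) into the plane: 61 + (-8)t = 45, so t = 2.
Intersection: (-11, 3, 7) + 2·(2, -2, -5) = (-7, -1, -3).

(-7, -1, -3)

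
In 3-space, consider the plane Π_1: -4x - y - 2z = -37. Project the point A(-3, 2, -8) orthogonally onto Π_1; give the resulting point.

Foot = A − λn with λ = (n·A − d)/|n|² = (26 − (-37))/21 = 3.
Foot = (-3, 2, -8) − 3·(-4, -1, -2) = (9, 5, -2).

(9, 5, -2)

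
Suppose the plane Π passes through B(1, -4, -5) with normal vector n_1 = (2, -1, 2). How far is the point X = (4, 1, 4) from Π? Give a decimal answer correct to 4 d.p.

6.3333

Π: n_1·r = n_1·B gives 2x - y + 2z = -4.
n·X − d = (2)·(4) + (-1)·(1) + (2)·(4) − (-4) = 19; |n| = √9.
Distance = |19| / √9 = 19/√9 ≈ 6.3333.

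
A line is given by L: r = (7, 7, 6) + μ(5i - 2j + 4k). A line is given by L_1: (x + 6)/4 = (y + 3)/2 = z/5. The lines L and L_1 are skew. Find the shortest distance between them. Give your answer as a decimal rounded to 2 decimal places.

8.00

L_1 has direction (4, 2, 5) through (-6, -3, 0).
Common perpendicular direction n = (5, -2, 4) × (4, 2, 5) = (-18, -9, 18).
With w = (-6, -3, 0) − (7, 7, 6) = (-13, -10, -6), w · n = 216.
Distance = |w · n| / |n| = |216| / √729 ≈ 8.00.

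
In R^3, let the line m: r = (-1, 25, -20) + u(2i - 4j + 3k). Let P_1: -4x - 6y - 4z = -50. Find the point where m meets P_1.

(7, 9, -8)

Substitute r = (-1, 25, -20) + t(2, -4, 3) into the plane: -66 + 4t = -50, so t = 4.
Intersection: (-1, 25, -20) + 4·(2, -4, 3) = (7, 9, -8).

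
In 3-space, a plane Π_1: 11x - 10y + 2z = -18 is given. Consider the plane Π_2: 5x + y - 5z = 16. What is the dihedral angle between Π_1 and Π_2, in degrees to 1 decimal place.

70.9

cos θ = |n₁·n₂| / (|n₁||n₂|) = |35| / (√225 · √51).
θ = arccos(0.32673) ≈ 70.9°.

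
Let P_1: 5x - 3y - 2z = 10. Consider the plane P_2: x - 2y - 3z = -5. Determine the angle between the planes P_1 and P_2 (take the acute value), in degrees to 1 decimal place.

cos θ = |n₁·n₂| / (|n₁||n₂|) = |17| / (√38 · √14).
θ = arccos(0.73704) ≈ 42.5°.

42.5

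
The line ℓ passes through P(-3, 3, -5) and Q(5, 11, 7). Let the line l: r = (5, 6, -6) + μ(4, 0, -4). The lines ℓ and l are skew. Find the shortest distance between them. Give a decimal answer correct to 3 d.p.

0.174

A direction vector for ℓ is Q − P = (8, 8, 12).
Common perpendicular direction n = (8, 8, 12) × (4, 0, -4) = (-32, 80, -32).
With w = (5, 6, -6) − (-3, 3, -5) = (8, 3, -1), w · n = 16.
Distance = |w · n| / |n| = |16| / √8448 ≈ 0.174.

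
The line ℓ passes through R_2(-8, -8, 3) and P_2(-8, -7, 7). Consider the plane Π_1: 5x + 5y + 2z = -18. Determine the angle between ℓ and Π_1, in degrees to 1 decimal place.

25.4

A direction vector for ℓ is P_2 − R_2 = (0, 1, 4).
sin θ = |n·v| / (|n||v|) = |13| / (√54 · √17) = 0.42906.
θ ≈ 25.4°.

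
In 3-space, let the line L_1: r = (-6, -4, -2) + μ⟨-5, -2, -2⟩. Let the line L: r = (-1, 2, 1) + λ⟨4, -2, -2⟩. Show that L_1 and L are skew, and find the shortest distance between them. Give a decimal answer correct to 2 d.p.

Common perpendicular direction n = (-5, -2, -2) × (4, -2, -2) = (0, -18, 18).
With w = (-1, 2, 1) − (-6, -4, -2) = (5, 6, 3), w · n = -54.
Since n ≠ 0 the lines are not parallel, and w · n = -54 ≠ 0 so they do not intersect; hence they are skew.
Distance = |w · n| / |n| = |-54| / √648 ≈ 2.12.

2.12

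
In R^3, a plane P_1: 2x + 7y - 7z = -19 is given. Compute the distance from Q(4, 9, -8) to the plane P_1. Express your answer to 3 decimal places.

n·Q − d = (2)·(4) + (7)·(9) + (-7)·(-8) − (-19) = 146; |n| = √102.
Distance = |146| / √102 = 146/√102 ≈ 14.456.

14.456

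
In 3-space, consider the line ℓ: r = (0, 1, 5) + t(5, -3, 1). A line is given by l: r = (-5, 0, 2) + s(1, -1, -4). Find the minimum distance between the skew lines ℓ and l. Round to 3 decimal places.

3.229

Common perpendicular direction n = (5, -3, 1) × (1, -1, -4) = (13, 21, -2).
With w = (-5, 0, 2) − (0, 1, 5) = (-5, -1, -3), w · n = -80.
Distance = |w · n| / |n| = |-80| / √614 ≈ 3.229.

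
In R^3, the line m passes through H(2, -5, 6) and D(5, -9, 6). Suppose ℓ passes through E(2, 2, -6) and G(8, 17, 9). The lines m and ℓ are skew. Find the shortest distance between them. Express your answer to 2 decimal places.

11.22

A direction vector for m is D − H = (3, -4, 0).
A direction vector for ℓ is G − E = (6, 15, 15).
Common perpendicular direction n = (3, -4, 0) × (6, 15, 15) = (-60, -45, 69).
With w = (2, 2, -6) − (2, -5, 6) = (0, 7, -12), w · n = -1143.
Distance = |w · n| / |n| = |-1143| / √10386 ≈ 11.22.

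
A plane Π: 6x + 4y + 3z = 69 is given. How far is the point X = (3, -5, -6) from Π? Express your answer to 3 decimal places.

n·X − d = (6)·(3) + (4)·(-5) + (3)·(-6) − 69 = -89; |n| = √61.
Distance = |-89| / √61 = 89/√61 ≈ 11.395.

11.395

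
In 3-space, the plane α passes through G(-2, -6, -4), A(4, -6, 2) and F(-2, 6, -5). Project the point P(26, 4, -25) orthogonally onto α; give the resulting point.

(2, 6, -1)

GA = (6, 0, 6), GF = (0, 12, -1); a normal to α is GA × GF = (-72, 6, 72).
Using G: α has equation -72x + 6y + 72z = -180.
Foot = P − λn with λ = (n·P − d)/|n|² = (-3648 − (-180))/10404 = -1/3.
Foot = (26, 4, -25) − (-1/3)·(-72, 6, 72) = (2, 6, -1).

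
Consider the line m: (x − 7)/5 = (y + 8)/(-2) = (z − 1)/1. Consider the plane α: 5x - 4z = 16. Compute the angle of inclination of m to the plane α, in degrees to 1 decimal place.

m has direction (5, -2, 1) through (7, -8, 1).
sin θ = |n·v| / (|n||v|) = |21| / (√41 · √30) = 0.59878.
θ ≈ 36.8°.

36.8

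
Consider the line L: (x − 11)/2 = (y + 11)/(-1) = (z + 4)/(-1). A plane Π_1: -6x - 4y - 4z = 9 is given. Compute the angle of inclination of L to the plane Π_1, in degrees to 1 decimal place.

11.4

L has direction (2, -1, -1) through (11, -11, -4).
sin θ = |n·v| / (|n||v|) = |-4| / (√68 · √6) = 0.19803.
θ ≈ 11.4°.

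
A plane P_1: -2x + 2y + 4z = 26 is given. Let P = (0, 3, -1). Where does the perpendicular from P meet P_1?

(-2, 5, 3)

Foot = P − λn with λ = (n·P − d)/|n|² = (2 − 26)/24 = -1.
Foot = (0, 3, -1) − (-1)·(-2, 2, 4) = (-2, 5, 3).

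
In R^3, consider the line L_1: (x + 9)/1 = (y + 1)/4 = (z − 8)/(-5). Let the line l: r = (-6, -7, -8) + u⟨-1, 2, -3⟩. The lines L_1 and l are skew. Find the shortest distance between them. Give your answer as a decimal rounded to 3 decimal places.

14.709

L_1 has direction (1, 4, -5) through (-9, -1, 8).
Common perpendicular direction n = (1, 4, -5) × (-1, 2, -3) = (-2, 8, 6).
With w = (-6, -7, -8) − (-9, -1, 8) = (3, -6, -16), w · n = -150.
Distance = |w · n| / |n| = |-150| / √104 ≈ 14.709.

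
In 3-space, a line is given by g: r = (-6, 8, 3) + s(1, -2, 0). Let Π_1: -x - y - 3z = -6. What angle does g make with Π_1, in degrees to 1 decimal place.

sin θ = |n·v| / (|n||v|) = |1| / (√11 · √5) = 0.13484.
θ ≈ 7.7°.

7.7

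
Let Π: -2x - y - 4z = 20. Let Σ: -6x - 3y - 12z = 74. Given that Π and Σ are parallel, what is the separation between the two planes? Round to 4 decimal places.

1.0184

Rescale Σ by 1/3: -2x - y - 4z = 74/3. Then distance = |20 − (74/3)| / √21 ≈ 1.0184.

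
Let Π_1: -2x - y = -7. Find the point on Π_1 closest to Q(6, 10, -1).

Foot = Q − λn with λ = (n·Q − d)/|n|² = (-22 − (-7))/5 = -3.
Foot = (6, 10, -1) − (-3)·(-2, -1, 0) = (0, 7, -1).

(0, 7, -1)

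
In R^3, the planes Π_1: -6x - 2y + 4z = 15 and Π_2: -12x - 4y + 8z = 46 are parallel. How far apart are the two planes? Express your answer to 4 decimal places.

1.0690

Rescale Π_2 by 1/2: -6x - 2y + 4z = 23. Then distance = |15 − 23| / √56 ≈ 1.0690.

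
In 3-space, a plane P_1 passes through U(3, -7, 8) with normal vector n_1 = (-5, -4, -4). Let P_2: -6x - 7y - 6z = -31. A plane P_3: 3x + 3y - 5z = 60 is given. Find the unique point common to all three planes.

P_1: n_1·r = n_1·U gives -5x - 4y - 4z = -19.
Solving the 3×3 linear system -5x - 4y - 4z = -19, -6x - 7y - 6z = -31, 3x + 3y - 5z = 60 (e.g. by elimination or Cramer's rule, determinant = -85) gives (3, 7, -6).

(3, 7, -6)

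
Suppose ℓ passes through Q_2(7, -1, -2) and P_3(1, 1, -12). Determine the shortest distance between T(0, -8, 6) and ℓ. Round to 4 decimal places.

A direction vector for ℓ is P_3 − Q_2 = (-6, 2, -10).
Taking (7, -1, -2) on ℓ with direction v = (-6, 2, -10): w = T − (7, -1, -2) = (-7, -7, 8), and w × v = (54, -118, -56).
Distance = |w × v| / |v| = √19976 / √140 ≈ 11.9451.

11.9451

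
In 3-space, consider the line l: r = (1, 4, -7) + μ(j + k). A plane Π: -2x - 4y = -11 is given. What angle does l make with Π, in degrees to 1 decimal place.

sin θ = |n·v| / (|n||v|) = |-4| / (√20 · √2) = 0.63246.
θ ≈ 39.2°.

39.2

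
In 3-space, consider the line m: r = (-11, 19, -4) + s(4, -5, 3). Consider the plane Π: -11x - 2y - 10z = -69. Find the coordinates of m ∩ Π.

Substitute r = (-11, 19, -4) + t(4, -5, 3) into the plane: 123 + (-64)t = -69, so t = 3.
Intersection: (-11, 19, -4) + 3·(4, -5, 3) = (1, 4, 5).

(1, 4, 5)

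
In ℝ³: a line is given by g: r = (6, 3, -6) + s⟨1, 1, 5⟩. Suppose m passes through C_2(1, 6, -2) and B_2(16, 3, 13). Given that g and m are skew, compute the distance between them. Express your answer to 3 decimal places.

0.605

A direction vector for m is B_2 − C_2 = (15, -3, 15).
Common perpendicular direction n = (1, 1, 5) × (15, -3, 15) = (30, 60, -18).
With w = (1, 6, -2) − (6, 3, -6) = (-5, 3, 4), w · n = -42.
Distance = |w · n| / |n| = |-42| / √4824 ≈ 0.605.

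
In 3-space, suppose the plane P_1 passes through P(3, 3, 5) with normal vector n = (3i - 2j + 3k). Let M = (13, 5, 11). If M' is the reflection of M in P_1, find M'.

(1, 13, -1)

P_1: n·r = n·P gives 3x - 2y + 3z = 18.
λ = (n·M − d)/|n|² = (62 − 18)/22 = 2.
Reflection = M − 2λn = (13, 5, 11) − 4·(3, -2, 3) = (1, 13, -1).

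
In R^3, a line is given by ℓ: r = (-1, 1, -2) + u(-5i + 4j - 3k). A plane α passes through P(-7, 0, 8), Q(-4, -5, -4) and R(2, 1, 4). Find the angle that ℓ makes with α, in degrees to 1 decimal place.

PQ = (3, -5, -12), PR = (9, 1, -4); a normal to α is PQ × PR = (32, -96, 48).
Using P: α has equation 32x - 96y + 48z = 160.
sin θ = |n·v| / (|n||v|) = |-688| / (√12544 · √50) = 0.86873.
θ ≈ 60.3°.

60.3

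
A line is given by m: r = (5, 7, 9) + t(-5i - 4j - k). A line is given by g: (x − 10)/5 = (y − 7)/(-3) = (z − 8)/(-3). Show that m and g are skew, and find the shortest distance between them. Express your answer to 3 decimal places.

0.242

g has direction (5, -3, -3) through (10, 7, 8).
Common perpendicular direction n = (-5, -4, -1) × (5, -3, -3) = (9, -20, 35).
With w = (10, 7, 8) − (5, 7, 9) = (5, 0, -1), w · n = 10.
Since n ≠ 0 the lines are not parallel, and w · n = 10 ≠ 0 so they do not intersect; hence they are skew.
Distance = |w · n| / |n| = |10| / √1706 ≈ 0.242.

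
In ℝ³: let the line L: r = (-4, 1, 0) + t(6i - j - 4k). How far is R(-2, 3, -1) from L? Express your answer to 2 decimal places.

2.30

Taking (-4, 1, 0) on L with direction v = (6, -1, -4): w = R − (-4, 1, 0) = (2, 2, -1), and w × v = (-9, 2, -14).
Distance = |w × v| / |v| = √281 / √53 ≈ 2.30.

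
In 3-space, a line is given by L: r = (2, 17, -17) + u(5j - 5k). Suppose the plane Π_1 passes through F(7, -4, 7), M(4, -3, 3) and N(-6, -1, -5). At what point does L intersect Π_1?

FM = (-3, 1, -4), FN = (-13, 3, -12); a normal to Π_1 is FM × FN = (0, 16, 4).
Using F: Π_1 has equation 16y + 4z = -36.
Substitute r = (2, 17, -17) + t(0, 5, -5) into the plane: 204 + 60t = -36, so t = -4.
Intersection: (2, 17, -17) + (-4)·(0, 5, -5) = (2, -3, 3).

(2, -3, 3)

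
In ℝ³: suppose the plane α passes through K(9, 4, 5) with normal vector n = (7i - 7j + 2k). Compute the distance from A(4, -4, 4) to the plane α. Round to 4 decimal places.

1.8813

α: n·r = n·K gives 7x - 7y + 2z = 45.
n·A − d = (7)·(4) + (-7)·(-4) + (2)·(4) − 45 = 19; |n| = √102.
Distance = |19| / √102 = 19/√102 ≈ 1.8813.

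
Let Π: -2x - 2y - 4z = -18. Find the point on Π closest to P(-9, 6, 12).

Foot = P − λn with λ = (n·P − d)/|n|² = (-42 − (-18))/24 = -1.
Foot = (-9, 6, 12) − (-1)·(-2, -2, -4) = (-11, 4, 8).

(-11, 4, 8)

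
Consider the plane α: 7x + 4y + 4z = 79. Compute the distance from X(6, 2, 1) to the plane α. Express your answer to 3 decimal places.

2.778

n·X − d = (7)·(6) + (4)·(2) + (4)·(1) − 79 = -25; |n| = √81.
Distance = |-25| / √81 = 25/√81 ≈ 2.778.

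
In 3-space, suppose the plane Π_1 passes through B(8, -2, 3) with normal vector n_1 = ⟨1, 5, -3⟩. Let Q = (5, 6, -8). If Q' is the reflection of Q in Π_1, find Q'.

Π_1: n_1·r = n_1·B gives x + 5y - 3z = -11.
λ = (n·Q − d)/|n|² = (59 − (-11))/35 = 2.
Reflection = Q − 2λn = (5, 6, -8) − 4·(1, 5, -3) = (1, -14, 4).

(1, -14, 4)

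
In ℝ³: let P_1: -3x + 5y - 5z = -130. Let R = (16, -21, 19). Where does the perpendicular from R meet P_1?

(10, -11, 9)

Foot = R − λn with λ = (n·R − d)/|n|² = (-248 − (-130))/59 = -2.
Foot = (16, -21, 19) − (-2)·(-3, 5, -5) = (10, -11, 9).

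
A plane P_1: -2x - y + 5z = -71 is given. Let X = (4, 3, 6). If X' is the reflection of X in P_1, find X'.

(16, 9, -24)

λ = (n·X − d)/|n|² = (19 − (-71))/30 = 3.
Reflection = X − 2λn = (4, 3, 6) − 6·(-2, -1, 5) = (16, 9, -24).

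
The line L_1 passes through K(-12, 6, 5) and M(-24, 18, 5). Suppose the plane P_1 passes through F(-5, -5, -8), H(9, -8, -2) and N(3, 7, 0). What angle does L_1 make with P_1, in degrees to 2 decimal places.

A direction vector for L_1 is M − K = (-12, 12, 0).
FH = (14, -3, 6), FN = (8, 12, 8); a normal to P_1 is FH × FN = (-96, -64, 192).
Using F: P_1 has equation -96x - 64y + 192z = -736.
sin θ = |n·v| / (|n||v|) = |384| / (√50176 · √288) = 0.10102.
θ ≈ 5.80°.

5.80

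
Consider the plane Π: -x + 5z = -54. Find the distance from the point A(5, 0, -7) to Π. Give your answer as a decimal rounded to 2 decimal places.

n·A − d = (-1)·(5) + (0)·(0) + (5)·(-7) − (-54) = 14; |n| = √26.
Distance = |14| / √26 = 14/√26 ≈ 2.75.

2.75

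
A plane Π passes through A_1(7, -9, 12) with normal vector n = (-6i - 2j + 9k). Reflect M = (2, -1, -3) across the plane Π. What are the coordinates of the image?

(-10, -5, 15)

Π: n·r = n·A_1 gives -6x - 2y + 9z = 84.
λ = (n·M − d)/|n|² = (-37 − 84)/121 = -1.
Reflection = M − 2λn = (2, -1, -3) − (-2)·(-6, -2, 9) = (-10, -5, 15).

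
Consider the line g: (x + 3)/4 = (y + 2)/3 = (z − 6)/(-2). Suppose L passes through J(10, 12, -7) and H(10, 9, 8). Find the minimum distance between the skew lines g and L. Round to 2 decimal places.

2.44

g has direction (4, 3, -2) through (-3, -2, 6).
A direction vector for L is H − J = (0, -3, 15).
Common perpendicular direction n = (4, 3, -2) × (0, -3, 15) = (39, -60, -12).
With w = (10, 12, -7) − (-3, -2, 6) = (13, 14, -13), w · n = -177.
Distance = |w · n| / |n| = |-177| / √5265 ≈ 2.44.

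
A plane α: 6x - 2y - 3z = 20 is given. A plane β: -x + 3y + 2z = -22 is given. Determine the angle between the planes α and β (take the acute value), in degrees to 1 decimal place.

46.6

cos θ = |n₁·n₂| / (|n₁||n₂|) = |-18| / (√49 · √14).
θ = arccos(0.68724) ≈ 46.6°.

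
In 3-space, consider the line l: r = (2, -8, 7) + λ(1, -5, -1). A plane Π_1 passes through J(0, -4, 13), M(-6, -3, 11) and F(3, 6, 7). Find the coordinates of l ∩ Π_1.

JM = (-6, 1, -2), JF = (3, 10, -6); a normal to Π_1 is JM × JF = (14, -42, -63).
Using J: Π_1 has equation 14x - 42y - 63z = -651.
Substitute r = (2, -8, 7) + t(1, -5, -1) into the plane: -77 + 287t = -651, so t = -2.
Intersection: (2, -8, 7) + (-2)·(1, -5, -1) = (0, 2, 9).

(0, 2, 9)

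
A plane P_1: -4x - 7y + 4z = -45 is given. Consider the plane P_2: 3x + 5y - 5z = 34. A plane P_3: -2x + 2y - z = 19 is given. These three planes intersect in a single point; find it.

Solving the 3×3 linear system -4x - 7y + 4z = -45, 3x + 5y - 5z = 34, -2x + 2y - z = 19 (e.g. by elimination or Cramer's rule, determinant = -47) gives (-2, 7, -1).

(-2, 7, -1)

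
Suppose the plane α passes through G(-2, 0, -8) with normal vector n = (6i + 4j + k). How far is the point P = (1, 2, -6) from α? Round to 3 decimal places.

3.846

α: n·r = n·G gives 6x + 4y + z = -20.
n·P − d = (6)·(1) + (4)·(2) + (1)·(-6) − (-20) = 28; |n| = √53.
Distance = |28| / √53 = 28/√53 ≈ 3.846.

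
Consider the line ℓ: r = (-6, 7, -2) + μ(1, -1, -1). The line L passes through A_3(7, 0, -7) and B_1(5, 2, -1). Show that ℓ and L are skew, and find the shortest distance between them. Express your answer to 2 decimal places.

4.24

A direction vector for L is B_1 − A_3 = (-2, 2, 6).
Common perpendicular direction n = (1, -1, -1) × (-2, 2, 6) = (-4, -4, 0).
With w = (7, 0, -7) − (-6, 7, -2) = (13, -7, -5), w · n = -24.
Since n ≠ 0 the lines are not parallel, and w · n = -24 ≠ 0 so they do not intersect; hence they are skew.
Distance = |w · n| / |n| = |-24| / √32 ≈ 4.24.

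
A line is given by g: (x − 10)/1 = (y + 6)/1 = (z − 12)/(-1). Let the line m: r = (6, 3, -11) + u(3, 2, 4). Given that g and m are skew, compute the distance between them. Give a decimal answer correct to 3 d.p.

g has direction (1, 1, -1) through (10, -6, 12).
Common perpendicular direction n = (1, 1, -1) × (3, 2, 4) = (6, -7, -1).
With w = (6, 3, -11) − (10, -6, 12) = (-4, 9, -23), w · n = -64.
Distance = |w · n| / |n| = |-64| / √86 ≈ 6.901.

6.901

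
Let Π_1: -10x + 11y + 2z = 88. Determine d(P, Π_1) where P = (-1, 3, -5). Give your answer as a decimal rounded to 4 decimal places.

3.6667

n·P − d = (-10)·(-1) + (11)·(3) + (2)·(-5) − 88 = -55; |n| = √225.
Distance = |-55| / √225 = 55/√225 ≈ 3.6667.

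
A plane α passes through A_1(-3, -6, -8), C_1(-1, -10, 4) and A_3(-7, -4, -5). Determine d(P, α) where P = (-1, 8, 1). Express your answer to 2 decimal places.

14.18

A_1C_1 = (2, -4, 12), A_1A_3 = (-4, 2, 3); a normal to α is A_1C_1 × A_1A_3 = (-36, -54, -12).
Using A_1: α has equation -36x - 54y - 12z = 528.
n·P − d = (-36)·(-1) + (-54)·(8) + (-12)·(1) − 528 = -936; |n| = √4356.
Distance = |-936| / √4356 = 936/√4356 ≈ 14.18.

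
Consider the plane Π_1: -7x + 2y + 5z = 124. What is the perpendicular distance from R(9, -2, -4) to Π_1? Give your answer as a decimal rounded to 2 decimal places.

n·R − d = (-7)·(9) + (2)·(-2) + (5)·(-4) − 124 = -211; |n| = √78.
Distance = |-211| / √78 = 211/√78 ≈ 23.89.

23.89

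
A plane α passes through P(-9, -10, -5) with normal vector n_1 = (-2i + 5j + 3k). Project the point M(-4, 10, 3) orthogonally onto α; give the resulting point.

(2, -5, -6)

α: n_1·r = n_1·P gives -2x + 5y + 3z = -47.
Foot = M − λn with λ = (n·M − d)/|n|² = (67 − (-47))/38 = 3.
Foot = (-4, 10, 3) − 3·(-2, 5, 3) = (2, -5, -6).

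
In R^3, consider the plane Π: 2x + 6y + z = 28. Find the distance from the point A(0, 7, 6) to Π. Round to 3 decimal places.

3.123

n·A − d = (2)·(0) + (6)·(7) + (1)·(6) − 28 = 20; |n| = √41.
Distance = |20| / √41 = 20/√41 ≈ 3.123.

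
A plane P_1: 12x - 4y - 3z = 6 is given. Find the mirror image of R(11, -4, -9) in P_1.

λ = (n·R − d)/|n|² = (175 − 6)/169 = 1.
Reflection = R − 2λn = (11, -4, -9) − 2·(12, -4, -3) = (-13, 4, -3).

(-13, 4, -3)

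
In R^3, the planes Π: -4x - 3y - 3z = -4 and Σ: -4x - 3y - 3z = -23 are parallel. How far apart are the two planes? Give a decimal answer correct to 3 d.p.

Same normal n = (-4, -3, -3) with |n| = √34; distance = |-4 − (-23)| / |n| = 19/√34 ≈ 3.258.

3.258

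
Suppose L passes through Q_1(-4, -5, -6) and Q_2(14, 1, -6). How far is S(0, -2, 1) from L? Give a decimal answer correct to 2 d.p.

7.18

A direction vector for L is Q_2 − Q_1 = (18, 6, 0).
Taking (-4, -5, -6) on L with direction v = (18, 6, 0): w = S − (-4, -5, -6) = (4, 3, 7), and w × v = (-42, 126, -30).
Distance = |w × v| / |v| = √18540 / √360 ≈ 7.18.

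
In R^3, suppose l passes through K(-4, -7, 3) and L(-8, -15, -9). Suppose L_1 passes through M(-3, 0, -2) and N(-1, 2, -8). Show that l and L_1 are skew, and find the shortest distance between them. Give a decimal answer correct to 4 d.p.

A direction vector for l is L − K = (-4, -8, -12).
A direction vector for L_1 is N − M = (2, 2, -6).
Common perpendicular direction n = (-4, -8, -12) × (2, 2, -6) = (72, -48, 8).
With w = (-3, 0, -2) − (-4, -7, 3) = (1, 7, -5), w · n = -304.
Since n ≠ 0 the lines are not parallel, and w · n = -304 ≠ 0 so they do not intersect; hence they are skew.
Distance = |w · n| / |n| = |-304| / √7552 ≈ 3.4982.

3.4982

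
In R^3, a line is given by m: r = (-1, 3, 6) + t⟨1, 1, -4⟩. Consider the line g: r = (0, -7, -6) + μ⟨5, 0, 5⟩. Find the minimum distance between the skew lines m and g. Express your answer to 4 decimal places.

12.1244

Common perpendicular direction n = (1, 1, -4) × (5, 0, 5) = (5, -25, -5).
With w = (0, -7, -6) − (-1, 3, 6) = (1, -10, -12), w · n = 315.
Distance = |w · n| / |n| = |315| / √675 ≈ 12.1244.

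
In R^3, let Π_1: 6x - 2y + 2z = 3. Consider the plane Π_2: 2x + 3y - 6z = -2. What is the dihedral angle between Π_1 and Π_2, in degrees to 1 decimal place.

82.6

cos θ = |n₁·n₂| / (|n₁||n₂|) = |-6| / (√44 · √49).
θ = arccos(0.12922) ≈ 82.6°.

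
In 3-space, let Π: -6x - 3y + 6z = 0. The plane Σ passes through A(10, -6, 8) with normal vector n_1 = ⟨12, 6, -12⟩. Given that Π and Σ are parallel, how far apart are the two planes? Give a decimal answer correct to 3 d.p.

0.667

Σ: n_1·r = n_1·A gives 12x + 6y - 12z = -12.
Rescale Σ by 1/(-2): -6x - 3y + 6z = 6. Then distance = |0 − 6| / √81 ≈ 0.667.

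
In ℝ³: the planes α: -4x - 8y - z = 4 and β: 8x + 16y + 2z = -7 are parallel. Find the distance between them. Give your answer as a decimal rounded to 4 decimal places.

Rescale β by 1/(-2): -4x - 8y - z = 7/2. Then distance = |4 − (7/2)| / √81 ≈ 0.0556.

0.0556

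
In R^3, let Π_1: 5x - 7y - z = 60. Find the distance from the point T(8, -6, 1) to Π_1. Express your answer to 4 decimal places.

n·T − d = (5)·(8) + (-7)·(-6) + (-1)·(1) − 60 = 21; |n| = √75.
Distance = |21| / √75 = 21/√75 ≈ 2.4249.

2.4249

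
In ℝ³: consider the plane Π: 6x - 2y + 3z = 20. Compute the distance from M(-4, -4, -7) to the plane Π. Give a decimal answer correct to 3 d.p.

8.143

n·M − d = (6)·(-4) + (-2)·(-4) + (3)·(-7) − 20 = -57; |n| = √49.
Distance = |-57| / √49 = 57/√49 ≈ 8.143.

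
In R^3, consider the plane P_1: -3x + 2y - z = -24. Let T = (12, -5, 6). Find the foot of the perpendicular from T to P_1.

(6, -1, 4)

Foot = T − λn with λ = (n·T − d)/|n|² = (-52 − (-24))/14 = -2.
Foot = (12, -5, 6) − (-2)·(-3, 2, -1) = (6, -1, 4).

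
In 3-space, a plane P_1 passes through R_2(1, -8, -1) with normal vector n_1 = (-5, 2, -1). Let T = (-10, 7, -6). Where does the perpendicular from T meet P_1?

P_1: n_1·r = n_1·R_2 gives -5x + 2y - z = -20.
Foot = T − λn with λ = (n·T − d)/|n|² = (70 − (-20))/30 = 3.
Foot = (-10, 7, -6) − 3·(-5, 2, -1) = (5, 1, -3).

(5, 1, -3)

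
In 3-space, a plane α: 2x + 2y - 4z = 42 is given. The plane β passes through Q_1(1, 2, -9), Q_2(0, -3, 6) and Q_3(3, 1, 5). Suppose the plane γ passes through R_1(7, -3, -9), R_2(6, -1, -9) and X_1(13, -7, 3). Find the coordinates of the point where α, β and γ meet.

(4, 5, -6)

Q_1Q_2 = (-1, -5, 15), Q_1Q_3 = (2, -1, 14); a normal to β is Q_1Q_2 × Q_1Q_3 = (-55, 44, 11).
Using Q_1: β has equation -55x + 44y + 11z = -66.
R_1R_2 = (-1, 2, 0), R_1X_1 = (6, -4, 12); a normal to γ is R_1R_2 × R_1X_1 = (24, 12, -8).
Using R_1: γ has equation 24x + 12y - 8z = 204.
Solving the 3×3 linear system 2x + 2y - 4z = 42, -55x + 44y + 11z = -66, 24x + 12y - 8z = 204 (e.g. by elimination or Cramer's rule, determinant = 5544) gives (4, 5, -6).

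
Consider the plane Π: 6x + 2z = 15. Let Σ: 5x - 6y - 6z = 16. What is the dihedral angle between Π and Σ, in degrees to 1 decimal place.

cos θ = |n₁·n₂| / (|n₁||n₂|) = |18| / (√40 · √97).
θ = arccos(0.28897) ≈ 73.2°.

73.2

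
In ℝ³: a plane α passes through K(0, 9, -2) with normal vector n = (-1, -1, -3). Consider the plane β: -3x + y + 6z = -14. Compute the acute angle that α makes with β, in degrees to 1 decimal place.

44.7

α: n·r = n·K gives -x - y - 3z = -3.
cos θ = |n₁·n₂| / (|n₁||n₂|) = |-16| / (√11 · √46).
θ = arccos(0.71129) ≈ 44.7°.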